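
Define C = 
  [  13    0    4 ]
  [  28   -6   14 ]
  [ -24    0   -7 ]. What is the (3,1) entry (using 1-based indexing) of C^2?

-144

Characteristic polynomial: r^3 - 31r + 30 = (r - 5)(r - 1)(r + 6), so the eigenvalues are -6, 1, 5.
r=1: eigenvector (-1, 2, 3).
r=-6: eigenvector (0, 1, 0).
r=5: eigenvector (1, 0, -2).
P = [[-1, 0, 1], [2, 1, 0], [3, 0, -2]], D = diag(1, -6, 5), P⁻¹ = [[2, 0, 1], [-4, 1, -2], [3, 0, 1]].
C² = P·diag(1, 36, 25)·P⁻¹ = [[73, 0, 24], [-140, 36, -70], [-144, 0, -47]].
The requested entry is -144.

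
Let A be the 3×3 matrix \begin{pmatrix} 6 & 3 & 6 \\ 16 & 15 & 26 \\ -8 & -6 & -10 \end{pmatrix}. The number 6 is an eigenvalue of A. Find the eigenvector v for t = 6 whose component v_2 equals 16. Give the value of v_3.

-8

A − 6I = [[0, 3, 6], [16, 9, 26], [-8, -6, -16]].
Solving (A − 6I)v = 0 gives the eigenspace spanned by (4, 16, -8).
With v_2 = 16, v = (4, 16, -8), so v_3 = -8.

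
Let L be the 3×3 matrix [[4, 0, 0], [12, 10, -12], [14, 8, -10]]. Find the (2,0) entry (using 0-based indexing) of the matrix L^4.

Characteristic polynomial: r^3 - 4r^2 - 4r + 16 = (r - 4)(r - 2)(r + 2), so the eigenvalues are -2, 2, 4.
r=4: eigenvector (1, 0, 1).
r=2: eigenvector (0, 3, 2).
r=-2: eigenvector (0, 1, 1).
P = [[1, 0, 0], [0, 3, 1], [1, 2, 1]], D = diag(4, 2, -2), P⁻¹ = [[1, 0, 0], [1, 1, -1], [-3, -2, 3]].
L⁴ = P·diag(256, 16, 16)·P⁻¹ = [[256, 0, 0], [0, 16, 0], [240, 0, 16]].
The requested entry is 240.

240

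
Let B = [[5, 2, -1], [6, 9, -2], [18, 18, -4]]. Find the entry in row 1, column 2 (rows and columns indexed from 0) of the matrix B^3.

-98

Characteristic polynomial: t^3 - 10t^2 + 31t - 30 = (t - 5)(t - 3)(t - 2), so the eigenvalues are 2, 3, 5.
t=3: eigenvector (1, -1, 0).
t=5: eigenvector (0, 1, 2).
t=2: eigenvector (1, 0, 3).
P = [[1, 0, 1], [-1, 1, 0], [0, 2, 3]], D = diag(3, 5, 2), P⁻¹ = [[3, 2, -1], [3, 3, -1], [-2, -2, 1]].
B³ = P·diag(27, 125, 8)·P⁻¹ = [[65, 38, -19], [294, 321, -98], [702, 702, -226]].
The requested entry is -98.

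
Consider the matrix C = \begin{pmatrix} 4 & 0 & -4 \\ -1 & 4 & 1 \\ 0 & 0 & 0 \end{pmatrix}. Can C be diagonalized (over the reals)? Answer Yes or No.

No

Characteristic polynomial: p(t) = t^3 - 8t^2 + 16t = t(t - 4)^2.
t = 4 has algebraic multiplicity 2; rank(C − 4I) = 2, so geometric multiplicity = 1.
Geometric multiplicity < algebraic multiplicity, so C is not diagonalizable.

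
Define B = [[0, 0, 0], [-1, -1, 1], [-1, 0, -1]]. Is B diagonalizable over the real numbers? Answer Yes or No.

Characteristic polynomial: p(s) = s^3 + 2s^2 + s = s(s + 1)^2.
s = -1 has algebraic multiplicity 2; rank(B + 1I) = 2, so geometric multiplicity = 1.
Geometric multiplicity < algebraic multiplicity, so B is not diagonalizable.

No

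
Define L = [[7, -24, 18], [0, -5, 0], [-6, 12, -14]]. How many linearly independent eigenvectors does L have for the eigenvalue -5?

2

L + 5I = [[12, -24, 18], [0, 0, 0], [-6, 12, -9]].
This matrix has rank 1, so its null space has dimension 3 − 1 = 2.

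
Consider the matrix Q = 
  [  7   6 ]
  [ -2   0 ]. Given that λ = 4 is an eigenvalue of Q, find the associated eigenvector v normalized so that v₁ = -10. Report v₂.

Q − 4I = [[3, 6], [-2, -4]].
Solving (Q − 4I)v = 0 gives the eigenspace spanned by (-10, 5).
With v₁ = -10, v = (-10, 5), so v₂ = 5.

5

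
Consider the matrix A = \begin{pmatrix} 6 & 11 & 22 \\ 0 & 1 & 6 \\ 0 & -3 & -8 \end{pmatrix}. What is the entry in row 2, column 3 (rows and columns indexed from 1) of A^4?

Characteristic polynomial: s^3 + s^2 - 32s - 60 = (s - 6)(s + 2)(s + 5), so the eigenvalues are -5, -2, 6.
s=6: eigenvector (1, 0, 0).
s=-2: eigenvector (0, 2, -1).
s=-5: eigenvector (-1, -1, 1).
P = [[1, 0, -1], [0, 2, -1], [0, -1, 1]], D = diag(6, -2, -5), P⁻¹ = [[1, 1, 2], [0, 1, 1], [0, 1, 2]].
A⁴ = P·diag(1296, 16, 625)·P⁻¹ = [[1296, 671, 1342], [0, -593, -1218], [0, 609, 1234]].
The requested entry is -1218.

-1218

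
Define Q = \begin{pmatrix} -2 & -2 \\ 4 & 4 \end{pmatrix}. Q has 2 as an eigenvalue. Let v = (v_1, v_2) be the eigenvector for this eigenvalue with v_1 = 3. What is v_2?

Q − 2I = [[-4, -2], [4, 2]].
Solving (Q − 2I)v = 0 gives the eigenspace spanned by (3, -6).
With v_1 = 3, v = (3, -6), so v_2 = -6.

-6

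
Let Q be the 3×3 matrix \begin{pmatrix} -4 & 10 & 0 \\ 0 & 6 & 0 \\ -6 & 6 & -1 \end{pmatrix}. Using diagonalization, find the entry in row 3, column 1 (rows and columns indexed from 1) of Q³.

-126

Characteristic polynomial: t^3 - t^2 - 26t - 24 = (t - 6)(t + 1)(t + 4), so the eigenvalues are -4, -1, 6.
t=-4: eigenvector (1, 0, 2).
t=6: eigenvector (1, 1, 0).
t=-1: eigenvector (0, 0, 1).
P = [[1, 1, 0], [0, 1, 0], [2, 0, 1]], D = diag(-4, 6, -1), P⁻¹ = [[1, -1, 0], [0, 1, 0], [-2, 2, 1]].
Q³ = P·diag(-64, 216, -1)·P⁻¹ = [[-64, 280, 0], [0, 216, 0], [-126, 126, -1]].
The requested entry is -126.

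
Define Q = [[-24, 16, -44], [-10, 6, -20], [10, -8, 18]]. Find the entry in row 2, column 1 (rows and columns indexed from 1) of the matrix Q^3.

-280

Characteristic polynomial: s^3 - 28s - 48 = (s - 6)(s + 2)(s + 4), so the eigenvalues are -4, -2, 6.
s=-4: eigenvector (3, 1, -1).
s=6: eigenvector (2, 1, -1).
s=-2: eigenvector (-2, 0, 1).
P = [[3, 2, -2], [1, 1, 0], [-1, -1, 1]], D = diag(-4, 6, -2), P⁻¹ = [[1, 0, 2], [-1, 1, -2], [0, 1, 1]].
Q³ = P·diag(-64, 216, -8)·P⁻¹ = [[-624, 448, -1232], [-280, 216, -560], [280, -224, 552]].
The requested entry is -280.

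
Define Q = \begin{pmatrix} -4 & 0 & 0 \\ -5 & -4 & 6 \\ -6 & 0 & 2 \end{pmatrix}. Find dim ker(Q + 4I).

1

Q + 4I = [[0, 0, 0], [-5, 0, 6], [-6, 0, 6]].
This matrix has rank 2, so its null space has dimension 3 − 2 = 1.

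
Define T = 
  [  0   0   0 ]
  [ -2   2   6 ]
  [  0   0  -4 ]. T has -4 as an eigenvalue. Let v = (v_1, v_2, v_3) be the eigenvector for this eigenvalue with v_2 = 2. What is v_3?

T + 4I = [[4, 0, 0], [-2, 6, 6], [0, 0, 0]].
Solving (T + 4I)v = 0 gives the eigenspace spanned by (0, 2, -2).
With v_2 = 2, v = (0, 2, -2), so v_3 = -2.

-2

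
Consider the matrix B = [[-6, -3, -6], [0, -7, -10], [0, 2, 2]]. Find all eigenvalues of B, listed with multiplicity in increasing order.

-6, -3, -2

Characteristic polynomial: p(λ) = λ^3 + 11λ^2 + 36λ + 36 = (λ + 2)(λ + 3)(λ + 6).
Roots (with multiplicity): -6, -3, -2.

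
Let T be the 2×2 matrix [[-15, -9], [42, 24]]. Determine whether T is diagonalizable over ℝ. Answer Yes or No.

Characteristic polynomial: p(s) = s^2 - 9s + 18 = (s - 6)(s - 3).
All 2 eigenvalues are distinct, so T is diagonalizable.

Yes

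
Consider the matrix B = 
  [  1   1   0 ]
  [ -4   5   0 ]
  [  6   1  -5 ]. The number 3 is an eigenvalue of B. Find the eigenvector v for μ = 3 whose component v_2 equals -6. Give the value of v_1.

-3

B − 3I = [[-2, 1, 0], [-4, 2, 0], [6, 1, -8]].
Solving (B − 3I)v = 0 gives the eigenspace spanned by (-3, -6, -3).
With v_2 = -6, v = (-3, -6, -3), so v_1 = -3.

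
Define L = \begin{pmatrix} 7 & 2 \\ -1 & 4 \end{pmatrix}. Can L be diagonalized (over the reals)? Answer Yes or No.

Characteristic polynomial: p(λ) = λ^2 - 11λ + 30 = (λ - 6)(λ - 5).
All 2 eigenvalues are distinct, so L is diagonalizable.

Yes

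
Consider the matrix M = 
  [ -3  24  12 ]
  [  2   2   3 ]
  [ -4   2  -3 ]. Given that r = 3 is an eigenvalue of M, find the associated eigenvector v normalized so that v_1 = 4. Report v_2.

2

M − 3I = [[-6, 24, 12], [2, -1, 3], [-4, 2, -6]].
Solving (M − 3I)v = 0 gives the eigenspace spanned by (4, 2, -2).
With v_1 = 4, v = (4, 2, -2), so v_2 = 2.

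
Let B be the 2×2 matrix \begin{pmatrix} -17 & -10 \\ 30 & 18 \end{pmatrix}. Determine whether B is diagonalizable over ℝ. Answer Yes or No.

Yes

Characteristic polynomial: p(μ) = μ^2 - μ - 6 = (μ - 3)(μ + 2).
All 2 eigenvalues are distinct, so B is diagonalizable.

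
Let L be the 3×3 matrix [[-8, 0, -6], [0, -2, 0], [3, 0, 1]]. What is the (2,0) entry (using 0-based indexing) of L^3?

117

Characteristic polynomial: μ^3 + 9μ^2 + 24μ + 20 = (μ + 2)^2(μ + 5), so the eigenvalues are -5, -2, -2.
μ=-5: eigenvector (2, 0, -1).
μ=-2: eigenvector (0, 1, 0).
μ=-2: eigenvector (-1, 0, 1).
P = [[2, 0, -1], [0, 1, 0], [-1, 0, 1]], D = diag(-5, -2, -2), P⁻¹ = [[1, 0, 1], [0, 1, 0], [1, 0, 2]].
L³ = P·diag(-125, -8, -8)·P⁻¹ = [[-242, 0, -234], [0, -8, 0], [117, 0, 109]].
The requested entry is 117.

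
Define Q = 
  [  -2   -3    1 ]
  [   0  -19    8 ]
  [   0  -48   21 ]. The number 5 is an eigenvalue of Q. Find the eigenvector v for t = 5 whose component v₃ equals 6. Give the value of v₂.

Q − 5I = [[-7, -3, 1], [0, -24, 8], [0, -48, 16]].
Solving (Q − 5I)v = 0 gives the eigenspace spanned by (0, 2, 6).
With v₃ = 6, v = (0, 2, 6), so v₂ = 2.

2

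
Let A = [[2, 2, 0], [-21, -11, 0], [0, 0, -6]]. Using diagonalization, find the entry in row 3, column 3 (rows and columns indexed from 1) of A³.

Characteristic polynomial: λ^3 + 15λ^2 + 74λ + 120 = (λ + 4)(λ + 5)(λ + 6), so the eigenvalues are -6, -5, -4.
λ=-4: eigenvector (1, -3, 0).
λ=-5: eigenvector (-2, 7, 0).
λ=-6: eigenvector (0, 0, 1).
P = [[1, -2, 0], [-3, 7, 0], [0, 0, 1]], D = diag(-4, -5, -6), P⁻¹ = [[7, 2, 0], [3, 1, 0], [0, 0, 1]].
A³ = P·diag(-64, -125, -216)·P⁻¹ = [[302, 122, 0], [-1281, -491, 0], [0, 0, -216]].
The requested entry is -216.

-216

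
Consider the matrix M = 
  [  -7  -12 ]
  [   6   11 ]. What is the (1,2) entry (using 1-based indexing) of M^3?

Characteristic polynomial: s^2 - 4s - 5 = (s - 5)(s + 1), so the eigenvalues are -1, 5.
s=5: eigenvector (-1, 1).
s=-1: eigenvector (2, -1).
P = [[-1, 2], [1, -1]], D = diag(5, -1), P⁻¹ = [[1, 2], [1, 1]].
M³ = P·diag(125, -1)·P⁻¹ = [[-127, -252], [126, 251]].
The requested entry is -252.

-252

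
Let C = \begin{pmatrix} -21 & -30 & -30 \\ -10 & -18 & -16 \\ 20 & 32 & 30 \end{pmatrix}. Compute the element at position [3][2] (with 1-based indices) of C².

Characteristic polynomial: λ^3 + 9λ^2 + 20λ + 12 = (λ + 1)(λ + 2)(λ + 6), so the eigenvalues are -6, -2, -1.
λ=-1: eigenvector (-3, -2, 4).
λ=-2: eigenvector (0, -1, 1).
λ=-6: eigenvector (-2, -1, 2).
P = [[-3, 0, -2], [-2, -1, -1], [4, 1, 2]], D = diag(-1, -2, -6), P⁻¹ = [[1, 2, 2], [0, -2, -1], [-2, -3, -3]].
C² = P·diag(1, 4, 36)·P⁻¹ = [[141, 210, 210], [70, 112, 108], [-140, -216, -212]].
The requested entry is -216.

-216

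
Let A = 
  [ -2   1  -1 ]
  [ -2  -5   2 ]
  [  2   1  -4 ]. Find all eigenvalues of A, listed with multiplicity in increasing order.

Characteristic polynomial: p(t) = t^3 + 11t^2 + 40t + 48 = (t + 3)(t + 4)^2.
Roots (with multiplicity): -4, -4, -3.

-4, -4, -3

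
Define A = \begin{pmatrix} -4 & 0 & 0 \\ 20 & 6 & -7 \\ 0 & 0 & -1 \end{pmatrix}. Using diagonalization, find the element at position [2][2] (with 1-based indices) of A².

Characteristic polynomial: s^3 - s^2 - 26s - 24 = (s - 6)(s + 1)(s + 4), so the eigenvalues are -4, -1, 6.
s=-4: eigenvector (1, -2, 0).
s=6: eigenvector (0, 1, 0).
s=-1: eigenvector (0, 1, 1).
P = [[1, 0, 0], [-2, 1, 1], [0, 0, 1]], D = diag(-4, 6, -1), P⁻¹ = [[1, 0, 0], [2, 1, -1], [0, 0, 1]].
A² = P·diag(16, 36, 1)·P⁻¹ = [[16, 0, 0], [40, 36, -35], [0, 0, 1]].
The requested entry is 36.

36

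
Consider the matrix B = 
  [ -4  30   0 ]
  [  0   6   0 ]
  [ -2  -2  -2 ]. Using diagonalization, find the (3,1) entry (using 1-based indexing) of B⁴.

Characteristic polynomial: t^3 - 28t - 48 = (t - 6)(t + 2)(t + 4), so the eigenvalues are -4, -2, 6.
t=-4: eigenvector (1, 0, 1).
t=6: eigenvector (3, 1, -1).
t=-2: eigenvector (0, 0, 1).
P = [[1, 3, 0], [0, 1, 0], [1, -1, 1]], D = diag(-4, 6, -2), P⁻¹ = [[1, -3, 0], [0, 1, 0], [-1, 4, 1]].
B⁴ = P·diag(256, 1296, 16)·P⁻¹ = [[256, 3120, 0], [0, 1296, 0], [240, -2000, 16]].
The requested entry is 240.

240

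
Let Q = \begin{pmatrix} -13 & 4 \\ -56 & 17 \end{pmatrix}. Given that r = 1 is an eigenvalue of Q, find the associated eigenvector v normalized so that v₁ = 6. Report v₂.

21

Q − 1I = [[-14, 4], [-56, 16]].
Solving (Q − 1I)v = 0 gives the eigenspace spanned by (6, 21).
With v₁ = 6, v = (6, 21), so v₂ = 21.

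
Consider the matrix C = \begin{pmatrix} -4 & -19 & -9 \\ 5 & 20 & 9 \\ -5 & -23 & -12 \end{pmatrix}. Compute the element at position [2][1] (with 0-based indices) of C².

Characteristic polynomial: μ^3 - 4μ^2 - 15μ + 18 = (μ - 6)(μ - 1)(μ + 3), so the eigenvalues are -3, 1, 6.
μ=-3: eigenvector (1, -1, 2).
μ=6: eigenvector (-1, 1, -1).
μ=1: eigenvector (2, -1, 1).
P = [[1, -1, 2], [-1, 1, -1], [2, -1, 1]], D = diag(-3, 6, 1), P⁻¹ = [[0, 1, 1], [1, 3, 1], [1, 1, 0]].
C² = P·diag(9, 36, 1)·P⁻¹ = [[-34, -97, -27], [35, 98, 27], [-35, -89, -18]].
The requested entry is -89.

-89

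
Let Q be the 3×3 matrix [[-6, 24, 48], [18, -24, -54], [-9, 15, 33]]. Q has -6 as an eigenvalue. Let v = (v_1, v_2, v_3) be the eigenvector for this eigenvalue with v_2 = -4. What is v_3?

Q + 6I = [[0, 24, 48], [18, -18, -54], [-9, 15, 39]].
Solving (Q + 6I)v = 0 gives the eigenspace spanned by (2, -4, 2).
With v_2 = -4, v = (2, -4, 2), so v_3 = 2.

2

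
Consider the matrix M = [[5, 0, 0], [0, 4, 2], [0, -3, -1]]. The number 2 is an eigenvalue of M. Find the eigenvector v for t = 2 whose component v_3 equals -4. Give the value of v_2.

4

M − 2I = [[3, 0, 0], [0, 2, 2], [0, -3, -3]].
Solving (M − 2I)v = 0 gives the eigenspace spanned by (0, 4, -4).
With v_3 = -4, v = (0, 4, -4), so v_2 = 4.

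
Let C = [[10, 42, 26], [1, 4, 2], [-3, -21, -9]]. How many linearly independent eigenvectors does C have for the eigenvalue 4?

1

C − 4I = [[6, 42, 26], [1, 0, 2], [-3, -21, -13]].
This matrix has rank 2, so its null space has dimension 3 − 2 = 1.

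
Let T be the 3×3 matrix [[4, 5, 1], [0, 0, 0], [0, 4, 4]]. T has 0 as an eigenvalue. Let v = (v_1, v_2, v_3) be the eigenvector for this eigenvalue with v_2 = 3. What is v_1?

T = [[4, 5, 1], [0, 0, 0], [0, 4, 4]].
Solving (T)v = 0 gives the eigenspace spanned by (-3, 3, -3).
With v_2 = 3, v = (-3, 3, -3), so v_1 = -3.

-3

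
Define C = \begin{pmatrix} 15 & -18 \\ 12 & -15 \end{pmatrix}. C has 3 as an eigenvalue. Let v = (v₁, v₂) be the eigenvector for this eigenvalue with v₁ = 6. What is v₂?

C − 3I = [[12, -18], [12, -18]].
Solving (C − 3I)v = 0 gives the eigenspace spanned by (6, 4).
With v₁ = 6, v = (6, 4), so v₂ = 4.

4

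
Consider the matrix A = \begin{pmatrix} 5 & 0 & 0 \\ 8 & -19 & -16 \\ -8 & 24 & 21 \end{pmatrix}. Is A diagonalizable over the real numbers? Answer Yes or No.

Yes

Characteristic polynomial: p(t) = t^3 - 7t^2 - 5t + 75 = (t - 5)^2(t + 3).
t = 5 has algebraic multiplicity 2; rank(A − 5I) = 1, so geometric multiplicity = 2.
Every eigenvalue has geometric = algebraic multiplicity, so A is diagonalizable.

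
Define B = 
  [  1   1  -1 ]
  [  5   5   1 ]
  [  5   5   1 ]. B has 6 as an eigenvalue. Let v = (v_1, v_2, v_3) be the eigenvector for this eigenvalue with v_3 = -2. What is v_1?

0

B − 6I = [[-5, 1, -1], [5, -1, 1], [5, 5, -5]].
Solving (B − 6I)v = 0 gives the eigenspace spanned by (0, -2, -2).
With v_3 = -2, v = (0, -2, -2), so v_1 = 0.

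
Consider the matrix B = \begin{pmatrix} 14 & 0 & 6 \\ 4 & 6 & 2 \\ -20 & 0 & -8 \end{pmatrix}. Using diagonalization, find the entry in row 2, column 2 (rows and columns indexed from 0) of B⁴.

Characteristic polynomial: r^3 - 12r^2 + 44r - 48 = (r - 6)(r - 4)(r - 2), so the eigenvalues are 2, 4, 6.
r=2: eigenvector (1, 0, -2).
r=6: eigenvector (0, 1, 0).
r=4: eigenvector (3, -1, -5).
P = [[1, 0, 3], [0, 1, -1], [-2, 0, -5]], D = diag(2, 6, 4), P⁻¹ = [[-5, 0, -3], [2, 1, 1], [2, 0, 1]].
B⁴ = P·diag(16, 1296, 256)·P⁻¹ = [[1456, 0, 720], [2080, 1296, 1040], [-2400, 0, -1184]].
The requested entry is -1184.

-1184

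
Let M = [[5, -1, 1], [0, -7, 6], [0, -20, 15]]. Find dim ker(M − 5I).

1

M − 5I = [[0, -1, 1], [0, -12, 6], [0, -20, 10]].
This matrix has rank 2, so its null space has dimension 3 − 2 = 1.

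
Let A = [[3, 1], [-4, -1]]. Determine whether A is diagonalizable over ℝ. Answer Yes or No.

No

Characteristic polynomial: p(t) = t^2 - 2t + 1 = (t - 1)^2.
t = 1 has algebraic multiplicity 2; rank(A − 1I) = 1, so geometric multiplicity = 1.
Geometric multiplicity < algebraic multiplicity, so A is not diagonalizable.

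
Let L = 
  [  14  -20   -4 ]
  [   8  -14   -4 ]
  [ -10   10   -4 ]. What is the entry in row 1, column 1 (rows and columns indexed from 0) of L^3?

-344

Characteristic polynomial: t^3 + 4t^2 - 36t - 144 = (t - 6)(t + 4)(t + 6), so the eigenvalues are -6, -4, 6.
t=6: eigenvector (2, 1, -1).
t=-6: eigenvector (1, 1, 0).
t=-4: eigenvector (-2, -2, 1).
P = [[2, 1, -2], [1, 1, -2], [-1, 0, 1]], D = diag(6, -6, -4), P⁻¹ = [[1, -1, 0], [1, 0, 2], [1, -1, 1]].
L³ = P·diag(216, -216, -64)·P⁻¹ = [[344, -560, -304], [128, -344, -304], [-280, 280, -64]].
The requested entry is -344.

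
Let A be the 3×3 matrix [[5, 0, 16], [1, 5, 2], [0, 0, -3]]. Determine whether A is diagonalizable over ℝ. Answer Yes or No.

No

Characteristic polynomial: p(r) = r^3 - 7r^2 - 5r + 75 = (r - 5)^2(r + 3).
r = 5 has algebraic multiplicity 2; rank(A − 5I) = 2, so geometric multiplicity = 1.
Geometric multiplicity < algebraic multiplicity, so A is not diagonalizable.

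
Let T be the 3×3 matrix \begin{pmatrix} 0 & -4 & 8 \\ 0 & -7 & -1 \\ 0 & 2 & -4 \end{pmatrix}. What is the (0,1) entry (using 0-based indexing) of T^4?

Characteristic polynomial: s^3 + 11s^2 + 30s = s(s + 5)(s + 6), so the eigenvalues are -6, -5, 0.
s=0: eigenvector (1, 0, 0).
s=-5: eigenvector (-4, -1, 2).
s=-6: eigenvector (-2, -1, 1).
P = [[1, -4, -2], [0, -1, -1], [0, 2, 1]], D = diag(0, -5, -6), P⁻¹ = [[1, 0, 2], [0, 1, 1], [0, -2, -1]].
T⁴ = P·diag(0, 625, 1296)·P⁻¹ = [[0, 2684, 92], [0, 1967, 671], [0, -1342, -46]].
The requested entry is 2684.

2684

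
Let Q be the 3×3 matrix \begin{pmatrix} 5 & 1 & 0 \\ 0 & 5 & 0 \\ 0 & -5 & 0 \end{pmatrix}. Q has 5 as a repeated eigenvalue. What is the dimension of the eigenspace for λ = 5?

Q − 5I = [[0, 1, 0], [0, 0, 0], [0, -5, -5]].
This matrix has rank 2, so its null space has dimension 3 − 2 = 1.

1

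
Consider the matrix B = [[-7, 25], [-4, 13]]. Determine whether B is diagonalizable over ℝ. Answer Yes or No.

No

Characteristic polynomial: p(r) = r^2 - 6r + 9 = (r - 3)^2.
r = 3 has algebraic multiplicity 2; rank(B − 3I) = 1, so geometric multiplicity = 1.
Geometric multiplicity < algebraic multiplicity, so B is not diagonalizable.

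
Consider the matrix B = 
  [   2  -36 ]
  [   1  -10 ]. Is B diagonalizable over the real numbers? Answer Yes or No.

No

Characteristic polynomial: p(r) = r^2 + 8r + 16 = (r + 4)^2.
r = -4 has algebraic multiplicity 2; rank(B + 4I) = 1, so geometric multiplicity = 1.
Geometric multiplicity < algebraic multiplicity, so B is not diagonalizable.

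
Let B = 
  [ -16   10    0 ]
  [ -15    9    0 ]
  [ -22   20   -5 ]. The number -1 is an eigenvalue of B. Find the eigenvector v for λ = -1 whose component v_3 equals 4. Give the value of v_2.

B + 1I = [[-15, 10, 0], [-15, 10, 0], [-22, 20, -4]].
Solving (B + 1I)v = 0 gives the eigenspace spanned by (2, 3, 4).
With v_3 = 4, v = (2, 3, 4), so v_2 = 3.

3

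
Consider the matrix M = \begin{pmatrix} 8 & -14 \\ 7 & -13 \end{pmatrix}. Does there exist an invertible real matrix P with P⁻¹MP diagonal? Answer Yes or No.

Yes

Characteristic polynomial: p(μ) = μ^2 + 5μ - 6 = (μ - 1)(μ + 6).
All 2 eigenvalues are distinct, so M is diagonalizable.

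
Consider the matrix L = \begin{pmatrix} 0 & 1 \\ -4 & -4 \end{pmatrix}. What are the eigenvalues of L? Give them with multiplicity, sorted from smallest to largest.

-2, -2

Characteristic polynomial: p(μ) = μ^2 + 4μ + 4 = (μ + 2)^2.
Roots (with multiplicity): -2, -2.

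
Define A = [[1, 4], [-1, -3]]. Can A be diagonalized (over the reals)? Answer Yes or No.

No

Characteristic polynomial: p(μ) = μ^2 + 2μ + 1 = (μ + 1)^2.
μ = -1 has algebraic multiplicity 2; rank(A + 1I) = 1, so geometric multiplicity = 1.
Geometric multiplicity < algebraic multiplicity, so A is not diagonalizable.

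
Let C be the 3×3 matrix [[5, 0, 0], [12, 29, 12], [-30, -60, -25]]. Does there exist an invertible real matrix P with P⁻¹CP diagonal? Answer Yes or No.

Characteristic polynomial: p(μ) = μ^3 - 9μ^2 + 15μ + 25 = (μ - 5)^2(μ + 1).
μ = 5 has algebraic multiplicity 2; rank(C − 5I) = 1, so geometric multiplicity = 2.
Every eigenvalue has geometric = algebraic multiplicity, so C is diagonalizable.

Yes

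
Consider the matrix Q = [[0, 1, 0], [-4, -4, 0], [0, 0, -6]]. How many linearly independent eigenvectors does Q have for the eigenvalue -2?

Q + 2I = [[2, 1, 0], [-4, -2, 0], [0, 0, -4]].
This matrix has rank 2, so its null space has dimension 3 − 2 = 1.

1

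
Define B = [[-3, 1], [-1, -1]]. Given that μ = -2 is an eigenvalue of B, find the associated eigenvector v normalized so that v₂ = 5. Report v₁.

B + 2I = [[-1, 1], [-1, 1]].
Solving (B + 2I)v = 0 gives the eigenspace spanned by (5, 5).
With v₂ = 5, v = (5, 5), so v₁ = 5.

5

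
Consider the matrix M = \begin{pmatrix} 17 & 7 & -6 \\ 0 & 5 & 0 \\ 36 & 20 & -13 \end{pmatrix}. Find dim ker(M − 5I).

M − 5I = [[12, 7, -6], [0, 0, 0], [36, 20, -18]].
This matrix has rank 2, so its null space has dimension 3 − 2 = 1.

1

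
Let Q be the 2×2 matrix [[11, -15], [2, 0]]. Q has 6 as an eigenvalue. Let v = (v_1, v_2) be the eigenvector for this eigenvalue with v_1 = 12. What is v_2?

Q − 6I = [[5, -15], [2, -6]].
Solving (Q − 6I)v = 0 gives the eigenspace spanned by (12, 4).
With v_1 = 12, v = (12, 4), so v_2 = 4.

4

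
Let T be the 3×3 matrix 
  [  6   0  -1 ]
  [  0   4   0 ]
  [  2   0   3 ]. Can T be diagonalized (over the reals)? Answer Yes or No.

Yes

Characteristic polynomial: p(s) = s^3 - 13s^2 + 56s - 80 = (s - 5)(s - 4)^2.
s = 4 has algebraic multiplicity 2; rank(T − 4I) = 1, so geometric multiplicity = 2.
Every eigenvalue has geometric = algebraic multiplicity, so T is diagonalizable.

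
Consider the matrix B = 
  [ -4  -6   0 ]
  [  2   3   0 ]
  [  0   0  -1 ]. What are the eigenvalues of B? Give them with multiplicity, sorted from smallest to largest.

-1, -1, 0

Characteristic polynomial: p(μ) = μ^3 + 2μ^2 + μ = μ(μ + 1)^2.
Roots (with multiplicity): -1, -1, 0.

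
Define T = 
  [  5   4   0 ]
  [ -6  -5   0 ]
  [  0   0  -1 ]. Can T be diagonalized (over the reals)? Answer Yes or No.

Characteristic polynomial: p(s) = s^3 + s^2 - s - 1 = (s - 1)(s + 1)^2.
s = -1 has algebraic multiplicity 2; rank(T + 1I) = 1, so geometric multiplicity = 2.
Every eigenvalue has geometric = algebraic multiplicity, so T is diagonalizable.

Yes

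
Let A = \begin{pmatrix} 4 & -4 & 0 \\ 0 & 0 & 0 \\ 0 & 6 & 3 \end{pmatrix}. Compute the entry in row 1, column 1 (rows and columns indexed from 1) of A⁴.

Characteristic polynomial: s^3 - 7s^2 + 12s = s(s - 4)(s - 3), so the eigenvalues are 0, 3, 4.
s=4: eigenvector (1, 0, 0).
s=0: eigenvector (1, 1, -2).
s=3: eigenvector (0, 0, 1).
P = [[1, 1, 0], [0, 1, 0], [0, -2, 1]], D = diag(4, 0, 3), P⁻¹ = [[1, -1, 0], [0, 1, 0], [0, 2, 1]].
A⁴ = P·diag(256, 0, 81)·P⁻¹ = [[256, -256, 0], [0, 0, 0], [0, 162, 81]].
The requested entry is 256.

256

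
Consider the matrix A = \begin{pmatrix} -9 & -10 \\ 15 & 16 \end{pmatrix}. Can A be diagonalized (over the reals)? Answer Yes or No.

Characteristic polynomial: p(μ) = μ^2 - 7μ + 6 = (μ - 6)(μ - 1).
All 2 eigenvalues are distinct, so A is diagonalizable.

Yes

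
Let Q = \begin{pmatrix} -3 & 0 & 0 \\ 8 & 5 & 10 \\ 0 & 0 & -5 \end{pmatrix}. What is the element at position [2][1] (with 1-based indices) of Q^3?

152

Characteristic polynomial: μ^3 + 3μ^2 - 25μ - 75 = (μ - 5)(μ + 3)(μ + 5), so the eigenvalues are -5, -3, 5.
μ=-5: eigenvector (0, -1, 1).
μ=5: eigenvector (0, 1, 0).
μ=-3: eigenvector (1, -1, 0).
P = [[0, 0, 1], [-1, 1, -1], [1, 0, 0]], D = diag(-5, 5, -3), P⁻¹ = [[0, 0, 1], [1, 1, 1], [1, 0, 0]].
Q³ = P·diag(-125, 125, -27)·P⁻¹ = [[-27, 0, 0], [152, 125, 250], [0, 0, -125]].
The requested entry is 152.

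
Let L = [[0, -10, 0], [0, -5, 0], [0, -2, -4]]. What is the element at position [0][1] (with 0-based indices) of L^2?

50

Characteristic polynomial: μ^3 + 9μ^2 + 20μ = μ(μ + 4)(μ + 5), so the eigenvalues are -5, -4, 0.
μ=0: eigenvector (1, 0, 0).
μ=-5: eigenvector (2, 1, 2).
μ=-4: eigenvector (0, 0, 1).
P = [[1, 2, 0], [0, 1, 0], [0, 2, 1]], D = diag(0, -5, -4), P⁻¹ = [[1, -2, 0], [0, 1, 0], [0, -2, 1]].
L² = P·diag(0, 25, 16)·P⁻¹ = [[0, 50, 0], [0, 25, 0], [0, 18, 16]].
The requested entry is 50.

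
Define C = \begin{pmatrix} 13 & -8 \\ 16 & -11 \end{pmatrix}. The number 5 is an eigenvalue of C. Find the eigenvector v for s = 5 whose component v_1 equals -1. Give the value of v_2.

-1

C − 5I = [[8, -8], [16, -16]].
Solving (C − 5I)v = 0 gives the eigenspace spanned by (-1, -1).
With v_1 = -1, v = (-1, -1), so v_2 = -1.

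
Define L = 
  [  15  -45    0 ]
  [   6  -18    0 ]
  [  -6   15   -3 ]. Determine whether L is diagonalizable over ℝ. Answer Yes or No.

Characteristic polynomial: p(t) = t^3 + 6t^2 + 9t = t(t + 3)^2.
t = -3 has algebraic multiplicity 2; rank(L + 3I) = 1, so geometric multiplicity = 2.
Every eigenvalue has geometric = algebraic multiplicity, so L is diagonalizable.

Yes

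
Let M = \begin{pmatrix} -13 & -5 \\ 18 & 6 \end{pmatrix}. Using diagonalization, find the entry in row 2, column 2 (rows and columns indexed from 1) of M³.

Characteristic polynomial: λ^2 + 7λ + 12 = (λ + 3)(λ + 4), so the eigenvalues are -4, -3.
λ=-3: eigenvector (1, -2).
λ=-4: eigenvector (5, -9).
P = [[1, 5], [-2, -9]], D = diag(-3, -4), P⁻¹ = [[-9, -5], [2, 1]].
M³ = P·diag(-27, -64)·P⁻¹ = [[-397, -185], [666, 306]].
The requested entry is 306.

306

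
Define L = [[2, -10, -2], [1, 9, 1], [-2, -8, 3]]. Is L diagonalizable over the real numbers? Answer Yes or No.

Characteristic polynomial: p(s) = s^3 - 14s^2 + 65s - 100 = (s - 5)^2(s - 4).
s = 5 has algebraic multiplicity 2; rank(L − 5I) = 2, so geometric multiplicity = 1.
Geometric multiplicity < algebraic multiplicity, so L is not diagonalizable.

No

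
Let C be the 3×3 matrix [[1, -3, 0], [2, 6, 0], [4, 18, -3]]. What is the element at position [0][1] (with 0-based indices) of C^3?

Characteristic polynomial: s^3 - 4s^2 - 9s + 36 = (s - 4)(s - 3)(s + 3), so the eigenvalues are -3, 3, 4.
s=4: eigenvector (1, -1, -2).
s=3: eigenvector (3, -2, -4).
s=-3: eigenvector (0, 0, 1).
P = [[1, 3, 0], [-1, -2, 0], [-2, -4, 1]], D = diag(4, 3, -3), P⁻¹ = [[-2, -3, 0], [1, 1, 0], [0, -2, 1]].
C³ = P·diag(64, 27, -27)·P⁻¹ = [[-47, -111, 0], [74, 138, 0], [148, 330, -27]].
The requested entry is -111.

-111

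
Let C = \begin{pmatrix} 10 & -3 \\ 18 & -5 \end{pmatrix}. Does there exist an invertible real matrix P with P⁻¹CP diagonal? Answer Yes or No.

Yes

Characteristic polynomial: p(μ) = μ^2 - 5μ + 4 = (μ - 4)(μ - 1).
All 2 eigenvalues are distinct, so C is diagonalizable.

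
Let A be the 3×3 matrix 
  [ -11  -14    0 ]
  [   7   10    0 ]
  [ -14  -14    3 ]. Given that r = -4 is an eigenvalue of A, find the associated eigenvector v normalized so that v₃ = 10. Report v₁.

10

A + 4I = [[-7, -14, 0], [7, 14, 0], [-14, -14, 7]].
Solving (A + 4I)v = 0 gives the eigenspace spanned by (10, -5, 10).
With v₃ = 10, v = (10, -5, 10), so v₁ = 10.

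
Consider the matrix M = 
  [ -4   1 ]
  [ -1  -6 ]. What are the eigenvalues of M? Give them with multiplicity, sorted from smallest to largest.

-5, -5

Characteristic polynomial: p(μ) = μ^2 + 10μ + 25 = (μ + 5)^2.
Roots (with multiplicity): -5, -5.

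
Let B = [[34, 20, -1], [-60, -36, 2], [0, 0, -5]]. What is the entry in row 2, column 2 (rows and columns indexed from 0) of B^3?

-125

Characteristic polynomial: s^3 + 7s^2 - 14s - 120 = (s - 4)(s + 5)(s + 6), so the eigenvalues are -6, -5, 4.
s=-6: eigenvector (1, -2, 0).
s=4: eigenvector (2, -3, 0).
s=-5: eigenvector (-1, 2, 1).
P = [[1, 2, -1], [-2, -3, 2], [0, 0, 1]], D = diag(-6, 4, -5), P⁻¹ = [[-3, -2, 1], [2, 1, 0], [0, 0, 1]].
B³ = P·diag(-216, 64, -125)·P⁻¹ = [[904, 560, -91], [-1680, -1056, 182], [0, 0, -125]].
The requested entry is -125.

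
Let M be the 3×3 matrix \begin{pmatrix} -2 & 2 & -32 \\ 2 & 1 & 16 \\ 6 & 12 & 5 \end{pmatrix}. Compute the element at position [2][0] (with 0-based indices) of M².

Characteristic polynomial: r^3 - 4r^2 - 11r + 30 = (r - 5)(r - 2)(r + 3), so the eigenvalues are -3, 2, 5.
r=-3: eigenvector (-2, 1, 0).
r=2: eigenvector (13, -6, -2).
r=5: eigenvector (-4, 2, 1).
P = [[-2, 13, -4], [1, -6, 2], [0, -2, 1]], D = diag(-3, 2, 5), P⁻¹ = [[2, 5, -2], [1, 2, 0], [2, 4, 1]].
M² = P·diag(9, 4, 25)·P⁻¹ = [[-184, -386, -64], [94, 197, 32], [42, 84, 25]].
The requested entry is 42.

42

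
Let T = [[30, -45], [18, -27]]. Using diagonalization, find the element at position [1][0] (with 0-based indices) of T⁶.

Characteristic polynomial: s^2 - 3s = s(s - 3), so the eigenvalues are 0, 3.
s=0: eigenvector (-3, -2).
s=3: eigenvector (5, 3).
P = [[-3, 5], [-2, 3]], D = diag(0, 3), P⁻¹ = [[3, -5], [2, -3]].
T⁶ = P·diag(0, 729)·P⁻¹ = [[7290, -10935], [4374, -6561]].
The requested entry is 4374.

4374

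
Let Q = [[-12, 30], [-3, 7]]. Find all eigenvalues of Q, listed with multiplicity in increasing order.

-3, -2

Characteristic polynomial: p(μ) = μ^2 + 5μ + 6 = (μ + 2)(μ + 3).
Roots (with multiplicity): -3, -2.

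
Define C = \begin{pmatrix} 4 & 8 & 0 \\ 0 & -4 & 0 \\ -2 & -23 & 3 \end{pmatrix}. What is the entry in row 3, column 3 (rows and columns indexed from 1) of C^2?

9

Characteristic polynomial: r^3 - 3r^2 - 16r + 48 = (r - 4)(r - 3)(r + 4), so the eigenvalues are -4, 3, 4.
r=3: eigenvector (0, 0, 1).
r=-4: eigenvector (-1, 1, 3).
r=4: eigenvector (1, 0, -2).
P = [[0, -1, 1], [0, 1, 0], [1, 3, -2]], D = diag(3, -4, 4), P⁻¹ = [[2, -1, 1], [0, 1, 0], [1, 1, 0]].
C² = P·diag(9, 16, 16)·P⁻¹ = [[16, 0, 0], [0, 16, 0], [-14, 7, 9]].
The requested entry is 9.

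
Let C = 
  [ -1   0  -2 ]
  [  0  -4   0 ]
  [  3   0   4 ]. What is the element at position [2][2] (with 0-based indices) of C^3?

22

Characteristic polynomial: λ^3 + λ^2 - 10λ + 8 = (λ - 2)(λ - 1)(λ + 4), so the eigenvalues are -4, 1, 2.
λ=1: eigenvector (1, 0, -1).
λ=-4: eigenvector (0, 1, 0).
λ=2: eigenvector (-2, 0, 3).
P = [[1, 0, -2], [0, 1, 0], [-1, 0, 3]], D = diag(1, -4, 2), P⁻¹ = [[3, 0, 2], [0, 1, 0], [1, 0, 1]].
C³ = P·diag(1, -64, 8)·P⁻¹ = [[-13, 0, -14], [0, -64, 0], [21, 0, 22]].
The requested entry is 22.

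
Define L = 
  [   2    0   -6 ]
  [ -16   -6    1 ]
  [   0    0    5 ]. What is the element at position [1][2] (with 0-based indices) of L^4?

Characteristic polynomial: r^3 - r^2 - 32r + 60 = (r - 5)(r - 2)(r + 6), so the eigenvalues are -6, 2, 5.
r=2: eigenvector (1, -2, 0).
r=5: eigenvector (-2, 3, 1).
r=-6: eigenvector (0, 1, 0).
P = [[1, -2, 0], [-2, 3, 1], [0, 1, 0]], D = diag(2, 5, -6), P⁻¹ = [[1, 0, 2], [0, 0, 1], [2, 1, 1]].
L⁴ = P·diag(16, 625, 1296)·P⁻¹ = [[16, 0, -1218], [2560, 1296, 3107], [0, 0, 625]].
The requested entry is 3107.

3107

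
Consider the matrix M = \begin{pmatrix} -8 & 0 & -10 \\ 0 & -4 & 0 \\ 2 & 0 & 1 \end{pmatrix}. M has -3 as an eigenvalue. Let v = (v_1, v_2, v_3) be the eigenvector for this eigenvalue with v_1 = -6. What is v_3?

3

M + 3I = [[-5, 0, -10], [0, -1, 0], [2, 0, 4]].
Solving (M + 3I)v = 0 gives the eigenspace spanned by (-6, 0, 3).
With v_1 = -6, v = (-6, 0, 3), so v_3 = 3.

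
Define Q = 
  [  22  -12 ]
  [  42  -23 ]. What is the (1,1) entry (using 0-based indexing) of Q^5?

Characteristic polynomial: λ^2 + λ - 2 = (λ - 1)(λ + 2), so the eigenvalues are -2, 1.
λ=1: eigenvector (4, 7).
λ=-2: eigenvector (-1, -2).
P = [[4, -1], [7, -2]], D = diag(1, -2), P⁻¹ = [[2, -1], [7, -4]].
Q⁵ = P·diag(1, -32)·P⁻¹ = [[232, -132], [462, -263]].
The requested entry is -263.

-263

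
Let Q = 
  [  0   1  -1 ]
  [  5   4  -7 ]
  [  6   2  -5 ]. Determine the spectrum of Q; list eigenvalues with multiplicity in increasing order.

-3, 1, 1

Characteristic polynomial: p(μ) = μ^3 + μ^2 - 5μ + 3 = (μ - 1)^2(μ + 3).
Roots (with multiplicity): -3, 1, 1.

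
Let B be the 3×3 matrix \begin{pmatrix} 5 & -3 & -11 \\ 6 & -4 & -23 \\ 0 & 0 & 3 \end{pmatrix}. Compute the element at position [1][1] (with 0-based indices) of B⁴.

-14

Characteristic polynomial: r^3 - 4r^2 + r + 6 = (r - 3)(r - 2)(r + 1), so the eigenvalues are -1, 2, 3.
r=-1: eigenvector (1, 2, 0).
r=3: eigenvector (-2, -5, 1).
r=2: eigenvector (-1, -1, 0).
P = [[1, -2, -1], [2, -5, -1], [0, 1, 0]], D = diag(-1, 3, 2), P⁻¹ = [[-1, 1, 3], [0, 0, 1], [-2, 1, 1]].
B⁴ = P·diag(1, 81, 16)·P⁻¹ = [[31, -15, -175], [30, -14, -415], [0, 0, 81]].
The requested entry is -14.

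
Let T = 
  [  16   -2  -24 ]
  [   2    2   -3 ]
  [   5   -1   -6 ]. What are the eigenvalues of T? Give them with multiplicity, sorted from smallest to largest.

3, 3, 6

Characteristic polynomial: p(μ) = μ^3 - 12μ^2 + 45μ - 54 = (μ - 6)(μ - 3)^2.
Roots (with multiplicity): 3, 3, 6.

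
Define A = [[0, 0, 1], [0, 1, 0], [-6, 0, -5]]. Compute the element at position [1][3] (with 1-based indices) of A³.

19

Characteristic polynomial: t^3 + 4t^2 + t - 6 = (t - 1)(t + 2)(t + 3), so the eigenvalues are -3, -2, 1.
t=-2: eigenvector (1, 0, -2).
t=1: eigenvector (0, 1, 0).
t=-3: eigenvector (-1, 0, 3).
P = [[1, 0, -1], [0, 1, 0], [-2, 0, 3]], D = diag(-2, 1, -3), P⁻¹ = [[3, 0, 1], [0, 1, 0], [2, 0, 1]].
A³ = P·diag(-8, 1, -27)·P⁻¹ = [[30, 0, 19], [0, 1, 0], [-114, 0, -65]].
The requested entry is 19.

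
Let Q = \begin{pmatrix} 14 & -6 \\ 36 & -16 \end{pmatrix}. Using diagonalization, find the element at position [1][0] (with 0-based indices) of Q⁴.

-1440

Characteristic polynomial: s^2 + 2s - 8 = (s - 2)(s + 4), so the eigenvalues are -4, 2.
s=2: eigenvector (1, 2).
s=-4: eigenvector (1, 3).
P = [[1, 1], [2, 3]], D = diag(2, -4), P⁻¹ = [[3, -1], [-2, 1]].
Q⁴ = P·diag(16, 256)·P⁻¹ = [[-464, 240], [-1440, 736]].
The requested entry is -1440.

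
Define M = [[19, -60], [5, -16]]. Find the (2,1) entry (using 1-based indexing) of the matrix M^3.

Characteristic polynomial: μ^2 - 3μ - 4 = (μ - 4)(μ + 1), so the eigenvalues are -1, 4.
μ=-1: eigenvector (3, 1).
μ=4: eigenvector (4, 1).
P = [[3, 4], [1, 1]], D = diag(-1, 4), P⁻¹ = [[-1, 4], [1, -3]].
M³ = P·diag(-1, 64)·P⁻¹ = [[259, -780], [65, -196]].
The requested entry is 65.

65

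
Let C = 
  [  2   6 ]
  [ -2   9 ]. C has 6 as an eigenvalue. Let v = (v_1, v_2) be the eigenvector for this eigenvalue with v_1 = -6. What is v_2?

C − 6I = [[-4, 6], [-2, 3]].
Solving (C − 6I)v = 0 gives the eigenspace spanned by (-6, -4).
With v_1 = -6, v = (-6, -4), so v_2 = -4.

-4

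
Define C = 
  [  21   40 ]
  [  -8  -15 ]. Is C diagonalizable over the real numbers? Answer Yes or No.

Characteristic polynomial: p(s) = s^2 - 6s + 5 = (s - 5)(s - 1).
All 2 eigenvalues are distinct, so C is diagonalizable.

Yes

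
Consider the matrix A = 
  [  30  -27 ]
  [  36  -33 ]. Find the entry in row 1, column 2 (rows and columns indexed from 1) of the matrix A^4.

Characteristic polynomial: λ^2 + 3λ - 18 = (λ - 3)(λ + 6), so the eigenvalues are -6, 3.
λ=-6: eigenvector (-3, -4).
λ=3: eigenvector (1, 1).
P = [[-3, 1], [-4, 1]], D = diag(-6, 3), P⁻¹ = [[1, -1], [4, -3]].
A⁴ = P·diag(1296, 81)·P⁻¹ = [[-3564, 3645], [-4860, 4941]].
The requested entry is 3645.

3645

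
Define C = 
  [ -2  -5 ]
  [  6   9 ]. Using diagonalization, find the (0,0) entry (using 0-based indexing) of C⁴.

-794

Characteristic polynomial: t^2 - 7t + 12 = (t - 4)(t - 3), so the eigenvalues are 3, 4.
t=3: eigenvector (-1, 1).
t=4: eigenvector (-5, 6).
P = [[-1, -5], [1, 6]], D = diag(3, 4), P⁻¹ = [[-6, -5], [1, 1]].
C⁴ = P·diag(81, 256)·P⁻¹ = [[-794, -875], [1050, 1131]].
The requested entry is -794.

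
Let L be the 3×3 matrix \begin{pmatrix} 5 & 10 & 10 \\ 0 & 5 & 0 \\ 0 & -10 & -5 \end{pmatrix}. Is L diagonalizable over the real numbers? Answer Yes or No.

Characteristic polynomial: p(r) = r^3 - 5r^2 - 25r + 125 = (r - 5)^2(r + 5).
r = 5 has algebraic multiplicity 2; rank(L − 5I) = 1, so geometric multiplicity = 2.
Every eigenvalue has geometric = algebraic multiplicity, so L is diagonalizable.

Yes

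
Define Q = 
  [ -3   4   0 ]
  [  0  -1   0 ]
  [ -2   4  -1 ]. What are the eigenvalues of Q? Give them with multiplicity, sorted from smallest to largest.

-3, -1, -1

Characteristic polynomial: p(r) = r^3 + 5r^2 + 7r + 3 = (r + 1)^2(r + 3).
Roots (with multiplicity): -3, -1, -1.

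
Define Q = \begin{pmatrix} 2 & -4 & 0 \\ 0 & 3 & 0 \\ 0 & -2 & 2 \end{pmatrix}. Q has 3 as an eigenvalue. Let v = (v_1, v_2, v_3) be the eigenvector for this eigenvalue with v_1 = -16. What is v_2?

4

Q − 3I = [[-1, -4, 0], [0, 0, 0], [0, -2, -1]].
Solving (Q − 3I)v = 0 gives the eigenspace spanned by (-16, 4, -8).
With v_1 = -16, v = (-16, 4, -8), so v_2 = 4.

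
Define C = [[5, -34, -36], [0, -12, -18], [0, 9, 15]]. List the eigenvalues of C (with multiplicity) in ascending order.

-3, 5, 6

Characteristic polynomial: p(t) = t^3 - 8t^2 - 3t + 90 = (t - 6)(t - 5)(t + 3).
Roots (with multiplicity): -3, 5, 6.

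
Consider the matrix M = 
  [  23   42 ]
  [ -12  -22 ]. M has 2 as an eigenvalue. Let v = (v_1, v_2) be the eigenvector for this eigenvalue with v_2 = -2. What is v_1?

4

M − 2I = [[21, 42], [-12, -24]].
Solving (M − 2I)v = 0 gives the eigenspace spanned by (4, -2).
With v_2 = -2, v = (4, -2), so v_1 = 4.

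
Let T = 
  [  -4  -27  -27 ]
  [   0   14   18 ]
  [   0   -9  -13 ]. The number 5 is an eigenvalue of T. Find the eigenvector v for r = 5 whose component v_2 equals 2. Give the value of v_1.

-3

T − 5I = [[-9, -27, -27], [0, 9, 18], [0, -9, -18]].
Solving (T − 5I)v = 0 gives the eigenspace spanned by (-3, 2, -1).
With v_2 = 2, v = (-3, 2, -1), so v_1 = -3.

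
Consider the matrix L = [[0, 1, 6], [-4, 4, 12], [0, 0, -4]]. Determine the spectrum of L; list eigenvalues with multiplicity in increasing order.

-4, 2, 2

Characteristic polynomial: p(μ) = μ^3 - 12μ + 16 = (μ - 2)^2(μ + 4).
Roots (with multiplicity): -4, 2, 2.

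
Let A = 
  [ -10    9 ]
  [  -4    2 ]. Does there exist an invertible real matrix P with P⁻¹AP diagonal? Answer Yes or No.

Characteristic polynomial: p(s) = s^2 + 8s + 16 = (s + 4)^2.
s = -4 has algebraic multiplicity 2; rank(A + 4I) = 1, so geometric multiplicity = 1.
Geometric multiplicity < algebraic multiplicity, so A is not diagonalizable.

No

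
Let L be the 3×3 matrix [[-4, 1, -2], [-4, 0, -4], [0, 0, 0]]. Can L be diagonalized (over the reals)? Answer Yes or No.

No

Characteristic polynomial: p(s) = s^3 + 4s^2 + 4s = s(s + 2)^2.
s = -2 has algebraic multiplicity 2; rank(L + 2I) = 2, so geometric multiplicity = 1.
Geometric multiplicity < algebraic multiplicity, so L is not diagonalizable.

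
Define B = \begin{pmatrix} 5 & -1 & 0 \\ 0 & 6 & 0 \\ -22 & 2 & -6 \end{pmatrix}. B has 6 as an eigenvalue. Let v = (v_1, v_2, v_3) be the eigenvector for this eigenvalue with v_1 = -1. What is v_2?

B − 6I = [[-1, -1, 0], [0, 0, 0], [-22, 2, -12]].
Solving (B − 6I)v = 0 gives the eigenspace spanned by (-1, 1, 2).
With v_1 = -1, v = (-1, 1, 2), so v_2 = 1.

1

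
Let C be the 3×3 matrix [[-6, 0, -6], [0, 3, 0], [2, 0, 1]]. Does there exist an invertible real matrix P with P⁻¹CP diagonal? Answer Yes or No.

Yes

Characteristic polynomial: p(μ) = μ^3 + 2μ^2 - 9μ - 18 = (μ - 3)(μ + 2)(μ + 3).
All 3 eigenvalues are distinct, so C is diagonalizable.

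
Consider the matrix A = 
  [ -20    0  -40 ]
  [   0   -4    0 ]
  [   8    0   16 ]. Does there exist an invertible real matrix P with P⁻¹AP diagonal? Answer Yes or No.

Yes

Characteristic polynomial: p(s) = s^3 + 8s^2 + 16s = s(s + 4)^2.
s = -4 has algebraic multiplicity 2; rank(A + 4I) = 1, so geometric multiplicity = 2.
Every eigenvalue has geometric = algebraic multiplicity, so A is diagonalizable.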